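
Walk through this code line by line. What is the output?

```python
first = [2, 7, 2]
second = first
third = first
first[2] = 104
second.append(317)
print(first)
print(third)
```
[2, 7, 104, 317]
[2, 7, 104, 317]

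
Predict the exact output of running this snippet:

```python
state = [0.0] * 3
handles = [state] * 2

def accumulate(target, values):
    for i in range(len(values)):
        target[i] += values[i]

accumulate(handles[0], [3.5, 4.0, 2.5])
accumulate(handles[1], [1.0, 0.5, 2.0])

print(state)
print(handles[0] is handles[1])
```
[4.5, 4.5, 4.5]
True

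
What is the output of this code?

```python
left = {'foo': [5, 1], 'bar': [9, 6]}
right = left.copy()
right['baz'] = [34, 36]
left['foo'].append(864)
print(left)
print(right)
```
{'foo': [5, 1, 864], 'bar': [9, 6]}
{'foo': [5, 1, 864], 'bar': [9, 6], 'baz': [34, 36]}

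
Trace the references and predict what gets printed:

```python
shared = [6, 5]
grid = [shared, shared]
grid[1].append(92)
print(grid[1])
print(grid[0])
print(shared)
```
[6, 5, 92]
[6, 5, 92]
[6, 5, 92]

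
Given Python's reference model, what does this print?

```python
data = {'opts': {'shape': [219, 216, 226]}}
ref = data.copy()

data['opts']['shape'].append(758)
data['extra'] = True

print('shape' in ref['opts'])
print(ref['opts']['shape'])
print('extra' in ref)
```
True
[219, 216, 226, 758]
False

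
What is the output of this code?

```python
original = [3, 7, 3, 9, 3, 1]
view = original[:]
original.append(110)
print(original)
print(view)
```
[3, 7, 3, 9, 3, 1, 110]
[3, 7, 3, 9, 3, 1]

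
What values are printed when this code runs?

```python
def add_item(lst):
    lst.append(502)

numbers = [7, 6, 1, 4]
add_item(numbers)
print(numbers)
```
[7, 6, 1, 4, 502]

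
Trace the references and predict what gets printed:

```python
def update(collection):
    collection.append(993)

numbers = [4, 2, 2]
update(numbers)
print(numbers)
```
[4, 2, 2, 993]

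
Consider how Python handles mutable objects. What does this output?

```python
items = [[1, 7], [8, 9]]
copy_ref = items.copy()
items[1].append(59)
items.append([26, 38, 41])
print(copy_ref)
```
[[1, 7], [8, 9, 59]]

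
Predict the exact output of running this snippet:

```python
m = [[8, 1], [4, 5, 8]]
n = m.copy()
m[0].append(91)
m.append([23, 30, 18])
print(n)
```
[[8, 1, 91], [4, 5, 8]]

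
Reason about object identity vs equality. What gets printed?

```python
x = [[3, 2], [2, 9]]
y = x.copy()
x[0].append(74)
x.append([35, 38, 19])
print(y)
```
[[3, 2, 74], [2, 9]]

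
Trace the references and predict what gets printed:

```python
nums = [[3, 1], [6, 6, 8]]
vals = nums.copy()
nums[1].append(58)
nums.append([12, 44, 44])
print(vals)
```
[[3, 1], [6, 6, 8, 58]]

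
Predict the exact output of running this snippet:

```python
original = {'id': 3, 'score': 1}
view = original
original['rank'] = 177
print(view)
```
{'id': 3, 'score': 1, 'rank': 177}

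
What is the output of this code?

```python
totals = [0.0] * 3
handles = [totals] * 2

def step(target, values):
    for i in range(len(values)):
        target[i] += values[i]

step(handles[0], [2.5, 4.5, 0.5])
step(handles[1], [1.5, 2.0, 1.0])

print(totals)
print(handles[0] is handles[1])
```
[4.0, 6.5, 1.5]
True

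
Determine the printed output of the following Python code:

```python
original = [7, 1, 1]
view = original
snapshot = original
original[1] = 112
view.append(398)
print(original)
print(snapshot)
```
[7, 112, 1, 398]
[7, 112, 1, 398]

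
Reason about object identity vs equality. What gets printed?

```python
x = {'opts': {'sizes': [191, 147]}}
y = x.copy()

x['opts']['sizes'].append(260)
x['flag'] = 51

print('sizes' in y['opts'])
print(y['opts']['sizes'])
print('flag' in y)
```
True
[191, 147, 260]
False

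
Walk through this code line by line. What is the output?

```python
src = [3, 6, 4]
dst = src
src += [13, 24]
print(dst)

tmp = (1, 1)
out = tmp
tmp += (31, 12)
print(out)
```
[3, 6, 4, 13, 24]
(1, 1)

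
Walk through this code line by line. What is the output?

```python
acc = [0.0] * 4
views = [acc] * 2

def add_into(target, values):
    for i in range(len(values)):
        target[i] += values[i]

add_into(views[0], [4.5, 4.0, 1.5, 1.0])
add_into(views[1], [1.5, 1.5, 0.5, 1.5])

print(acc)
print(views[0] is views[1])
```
[6.0, 5.5, 2.0, 2.5]
True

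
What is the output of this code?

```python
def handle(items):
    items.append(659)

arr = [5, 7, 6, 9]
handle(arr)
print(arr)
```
[5, 7, 6, 9, 659]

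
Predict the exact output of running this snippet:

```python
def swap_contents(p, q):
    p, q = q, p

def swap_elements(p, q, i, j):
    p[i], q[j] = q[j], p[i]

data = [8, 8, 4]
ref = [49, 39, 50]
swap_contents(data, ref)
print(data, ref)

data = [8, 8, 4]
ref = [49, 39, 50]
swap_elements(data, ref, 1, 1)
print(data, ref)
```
[8, 8, 4] [49, 39, 50]
[8, 39, 4] [49, 8, 50]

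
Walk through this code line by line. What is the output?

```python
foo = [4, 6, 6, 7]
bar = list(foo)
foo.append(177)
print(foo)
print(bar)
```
[4, 6, 6, 7, 177]
[4, 6, 6, 7]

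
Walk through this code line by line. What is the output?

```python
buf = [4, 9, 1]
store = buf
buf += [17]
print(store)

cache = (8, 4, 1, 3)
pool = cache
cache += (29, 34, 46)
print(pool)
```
[4, 9, 1, 17]
(8, 4, 1, 3)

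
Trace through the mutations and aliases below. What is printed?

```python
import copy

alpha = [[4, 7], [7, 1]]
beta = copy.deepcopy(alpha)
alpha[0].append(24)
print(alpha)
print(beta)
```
[[4, 7, 24], [7, 1]]
[[4, 7], [7, 1]]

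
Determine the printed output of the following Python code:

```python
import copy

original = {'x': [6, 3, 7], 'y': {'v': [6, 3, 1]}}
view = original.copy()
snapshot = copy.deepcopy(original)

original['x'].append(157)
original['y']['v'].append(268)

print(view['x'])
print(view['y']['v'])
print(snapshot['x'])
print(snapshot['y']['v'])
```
[6, 3, 7, 157]
[6, 3, 1, 268]
[6, 3, 7]
[6, 3, 1]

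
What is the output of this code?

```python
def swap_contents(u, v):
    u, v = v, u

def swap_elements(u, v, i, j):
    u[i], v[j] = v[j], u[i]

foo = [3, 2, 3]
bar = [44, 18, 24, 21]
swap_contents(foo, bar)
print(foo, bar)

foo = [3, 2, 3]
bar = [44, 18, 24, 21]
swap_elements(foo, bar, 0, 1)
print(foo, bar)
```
[3, 2, 3] [44, 18, 24, 21]
[18, 2, 3] [44, 3, 24, 21]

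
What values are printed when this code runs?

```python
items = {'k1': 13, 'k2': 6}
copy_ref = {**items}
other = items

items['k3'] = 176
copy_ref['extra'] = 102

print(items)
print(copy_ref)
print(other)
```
{'k1': 13, 'k2': 6, 'k3': 176}
{'k1': 13, 'k2': 6, 'extra': 102}
{'k1': 13, 'k2': 6, 'k3': 176}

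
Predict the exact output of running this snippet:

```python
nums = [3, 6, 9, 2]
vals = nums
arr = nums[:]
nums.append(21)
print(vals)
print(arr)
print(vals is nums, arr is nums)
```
[3, 6, 9, 2, 21]
[3, 6, 9, 2]
True False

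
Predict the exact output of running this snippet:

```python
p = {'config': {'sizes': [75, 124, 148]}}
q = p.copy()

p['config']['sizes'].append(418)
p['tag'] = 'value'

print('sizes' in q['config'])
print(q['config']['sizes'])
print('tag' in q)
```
True
[75, 124, 148, 418]
False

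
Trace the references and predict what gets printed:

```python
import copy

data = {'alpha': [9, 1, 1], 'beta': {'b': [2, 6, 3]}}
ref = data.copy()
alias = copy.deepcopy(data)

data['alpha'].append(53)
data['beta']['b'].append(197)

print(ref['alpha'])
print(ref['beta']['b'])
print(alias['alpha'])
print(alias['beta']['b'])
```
[9, 1, 1, 53]
[2, 6, 3, 197]
[9, 1, 1]
[2, 6, 3]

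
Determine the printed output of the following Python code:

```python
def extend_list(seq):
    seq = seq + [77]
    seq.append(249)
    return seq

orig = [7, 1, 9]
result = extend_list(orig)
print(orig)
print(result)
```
[7, 1, 9]
[7, 1, 9, 77, 249]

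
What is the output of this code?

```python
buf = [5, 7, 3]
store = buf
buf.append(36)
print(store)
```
[5, 7, 3, 36]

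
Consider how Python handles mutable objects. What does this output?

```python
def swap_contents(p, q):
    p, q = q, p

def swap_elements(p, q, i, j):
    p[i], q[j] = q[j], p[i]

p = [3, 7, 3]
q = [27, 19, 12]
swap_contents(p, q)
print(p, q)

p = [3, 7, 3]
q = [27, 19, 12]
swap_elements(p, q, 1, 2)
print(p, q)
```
[3, 7, 3] [27, 19, 12]
[3, 12, 3] [27, 19, 7]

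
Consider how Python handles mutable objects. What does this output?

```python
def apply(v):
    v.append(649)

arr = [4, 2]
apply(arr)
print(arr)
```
[4, 2, 649]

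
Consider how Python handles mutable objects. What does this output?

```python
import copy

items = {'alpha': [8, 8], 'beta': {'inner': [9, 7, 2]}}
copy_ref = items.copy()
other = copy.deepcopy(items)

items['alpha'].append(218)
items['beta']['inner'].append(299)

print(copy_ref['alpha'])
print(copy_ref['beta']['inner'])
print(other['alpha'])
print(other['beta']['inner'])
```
[8, 8, 218]
[9, 7, 2, 299]
[8, 8]
[9, 7, 2]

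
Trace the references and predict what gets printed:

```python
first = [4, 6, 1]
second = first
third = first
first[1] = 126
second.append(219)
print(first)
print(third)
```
[4, 126, 1, 219]
[4, 126, 1, 219]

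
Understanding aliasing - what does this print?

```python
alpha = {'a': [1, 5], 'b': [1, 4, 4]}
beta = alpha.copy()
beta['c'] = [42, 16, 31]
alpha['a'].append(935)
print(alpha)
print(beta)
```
{'a': [1, 5, 935], 'b': [1, 4, 4]}
{'a': [1, 5, 935], 'b': [1, 4, 4], 'c': [42, 16, 31]}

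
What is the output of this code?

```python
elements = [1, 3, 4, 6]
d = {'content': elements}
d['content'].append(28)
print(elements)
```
[1, 3, 4, 6, 28]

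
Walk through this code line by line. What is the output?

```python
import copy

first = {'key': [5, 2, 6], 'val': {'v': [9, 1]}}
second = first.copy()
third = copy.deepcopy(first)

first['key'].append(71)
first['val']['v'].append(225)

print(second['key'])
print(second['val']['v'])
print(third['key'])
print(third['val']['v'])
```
[5, 2, 6, 71]
[9, 1, 225]
[5, 2, 6]
[9, 1]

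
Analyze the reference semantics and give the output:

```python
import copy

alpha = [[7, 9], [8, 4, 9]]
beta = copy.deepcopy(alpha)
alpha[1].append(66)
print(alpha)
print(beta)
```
[[7, 9], [8, 4, 9, 66]]
[[7, 9], [8, 4, 9]]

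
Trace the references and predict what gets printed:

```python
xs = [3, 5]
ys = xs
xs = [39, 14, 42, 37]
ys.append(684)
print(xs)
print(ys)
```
[39, 14, 42, 37]
[3, 5, 684]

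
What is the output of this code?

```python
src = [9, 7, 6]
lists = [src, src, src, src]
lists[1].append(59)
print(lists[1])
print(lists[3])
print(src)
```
[9, 7, 6, 59]
[9, 7, 6, 59]
[9, 7, 6, 59]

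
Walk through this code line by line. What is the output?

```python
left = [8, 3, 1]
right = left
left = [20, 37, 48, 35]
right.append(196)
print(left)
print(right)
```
[20, 37, 48, 35]
[8, 3, 1, 196]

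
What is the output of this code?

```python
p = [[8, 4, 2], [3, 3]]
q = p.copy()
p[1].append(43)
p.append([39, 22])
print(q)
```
[[8, 4, 2], [3, 3, 43]]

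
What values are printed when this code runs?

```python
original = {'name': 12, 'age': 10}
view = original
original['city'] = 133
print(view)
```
{'name': 12, 'age': 10, 'city': 133}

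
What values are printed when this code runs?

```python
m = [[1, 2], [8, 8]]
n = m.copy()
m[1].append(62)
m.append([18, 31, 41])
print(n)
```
[[1, 2], [8, 8, 62]]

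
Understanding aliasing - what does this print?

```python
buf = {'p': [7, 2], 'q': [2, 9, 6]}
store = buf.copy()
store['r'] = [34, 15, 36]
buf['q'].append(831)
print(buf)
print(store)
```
{'p': [7, 2], 'q': [2, 9, 6, 831]}
{'p': [7, 2], 'q': [2, 9, 6, 831], 'r': [34, 15, 36]}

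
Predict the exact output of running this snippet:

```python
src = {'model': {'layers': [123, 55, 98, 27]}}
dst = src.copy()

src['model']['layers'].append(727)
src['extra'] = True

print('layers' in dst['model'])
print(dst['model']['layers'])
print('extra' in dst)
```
True
[123, 55, 98, 27, 727]
False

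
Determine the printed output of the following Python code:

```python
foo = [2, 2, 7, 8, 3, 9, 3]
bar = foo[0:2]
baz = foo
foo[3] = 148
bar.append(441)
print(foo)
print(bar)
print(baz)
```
[2, 2, 7, 148, 3, 9, 3]
[2, 2, 441]
[2, 2, 7, 148, 3, 9, 3]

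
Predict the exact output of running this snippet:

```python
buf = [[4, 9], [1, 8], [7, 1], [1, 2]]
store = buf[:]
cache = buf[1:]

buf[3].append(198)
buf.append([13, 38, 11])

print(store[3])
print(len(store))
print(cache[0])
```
[1, 2, 198]
4
[1, 8]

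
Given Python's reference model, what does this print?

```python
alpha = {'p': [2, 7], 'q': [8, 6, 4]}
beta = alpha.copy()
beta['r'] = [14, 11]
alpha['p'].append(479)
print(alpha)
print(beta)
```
{'p': [2, 7, 479], 'q': [8, 6, 4]}
{'p': [2, 7, 479], 'q': [8, 6, 4], 'r': [14, 11]}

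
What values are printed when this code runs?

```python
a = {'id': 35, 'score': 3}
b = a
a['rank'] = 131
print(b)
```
{'id': 35, 'score': 3, 'rank': 131}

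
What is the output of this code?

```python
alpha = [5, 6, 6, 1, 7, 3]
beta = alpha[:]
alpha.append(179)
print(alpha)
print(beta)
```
[5, 6, 6, 1, 7, 3, 179]
[5, 6, 6, 1, 7, 3]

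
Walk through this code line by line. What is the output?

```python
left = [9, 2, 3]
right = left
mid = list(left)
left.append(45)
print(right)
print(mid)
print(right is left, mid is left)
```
[9, 2, 3, 45]
[9, 2, 3]
True False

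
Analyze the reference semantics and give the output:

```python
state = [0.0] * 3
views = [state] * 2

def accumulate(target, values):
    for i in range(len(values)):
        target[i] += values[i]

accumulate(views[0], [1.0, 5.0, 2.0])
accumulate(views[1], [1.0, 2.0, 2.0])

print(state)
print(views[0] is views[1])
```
[2.0, 7.0, 4.0]
True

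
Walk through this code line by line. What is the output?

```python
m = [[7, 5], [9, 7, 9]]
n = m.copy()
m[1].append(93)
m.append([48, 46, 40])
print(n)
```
[[7, 5], [9, 7, 9, 93]]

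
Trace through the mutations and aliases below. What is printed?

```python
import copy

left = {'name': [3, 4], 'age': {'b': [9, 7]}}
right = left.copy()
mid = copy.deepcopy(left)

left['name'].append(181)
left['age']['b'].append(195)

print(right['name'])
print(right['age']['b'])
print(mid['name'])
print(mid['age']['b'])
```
[3, 4, 181]
[9, 7, 195]
[3, 4]
[9, 7]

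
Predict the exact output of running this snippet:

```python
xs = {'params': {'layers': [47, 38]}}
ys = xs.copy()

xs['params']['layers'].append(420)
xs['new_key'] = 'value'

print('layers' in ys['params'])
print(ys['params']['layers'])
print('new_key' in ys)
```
True
[47, 38, 420]
False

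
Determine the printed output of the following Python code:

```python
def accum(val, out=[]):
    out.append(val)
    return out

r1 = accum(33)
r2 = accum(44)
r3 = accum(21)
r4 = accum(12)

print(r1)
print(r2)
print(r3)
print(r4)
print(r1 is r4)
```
[33, 44, 21, 12]
[33, 44, 21, 12]
[33, 44, 21, 12]
[33, 44, 21, 12]
True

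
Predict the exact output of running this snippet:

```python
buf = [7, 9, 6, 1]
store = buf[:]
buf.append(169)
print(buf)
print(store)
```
[7, 9, 6, 1, 169]
[7, 9, 6, 1]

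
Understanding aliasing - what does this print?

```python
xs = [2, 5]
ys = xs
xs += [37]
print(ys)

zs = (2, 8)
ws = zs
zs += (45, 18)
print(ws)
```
[2, 5, 37]
(2, 8)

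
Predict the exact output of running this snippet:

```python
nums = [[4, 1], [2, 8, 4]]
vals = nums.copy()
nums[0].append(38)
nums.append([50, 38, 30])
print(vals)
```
[[4, 1, 38], [2, 8, 4]]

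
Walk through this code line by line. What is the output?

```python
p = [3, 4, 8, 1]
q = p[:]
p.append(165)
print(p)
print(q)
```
[3, 4, 8, 1, 165]
[3, 4, 8, 1]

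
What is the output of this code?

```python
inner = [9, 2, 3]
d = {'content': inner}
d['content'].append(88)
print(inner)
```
[9, 2, 3, 88]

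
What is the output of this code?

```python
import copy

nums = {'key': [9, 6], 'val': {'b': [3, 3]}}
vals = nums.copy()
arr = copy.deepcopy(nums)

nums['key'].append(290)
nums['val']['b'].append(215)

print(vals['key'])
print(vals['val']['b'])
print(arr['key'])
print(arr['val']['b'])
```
[9, 6, 290]
[3, 3, 215]
[9, 6]
[3, 3]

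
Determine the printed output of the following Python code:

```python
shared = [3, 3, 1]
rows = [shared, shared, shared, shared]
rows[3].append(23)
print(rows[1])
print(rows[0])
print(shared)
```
[3, 3, 1, 23]
[3, 3, 1, 23]
[3, 3, 1, 23]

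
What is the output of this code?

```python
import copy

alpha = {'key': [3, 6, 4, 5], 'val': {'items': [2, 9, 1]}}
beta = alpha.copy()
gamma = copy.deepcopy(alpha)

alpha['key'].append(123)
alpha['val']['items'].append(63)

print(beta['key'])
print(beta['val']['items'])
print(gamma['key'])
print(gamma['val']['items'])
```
[3, 6, 4, 5, 123]
[2, 9, 1, 63]
[3, 6, 4, 5]
[2, 9, 1]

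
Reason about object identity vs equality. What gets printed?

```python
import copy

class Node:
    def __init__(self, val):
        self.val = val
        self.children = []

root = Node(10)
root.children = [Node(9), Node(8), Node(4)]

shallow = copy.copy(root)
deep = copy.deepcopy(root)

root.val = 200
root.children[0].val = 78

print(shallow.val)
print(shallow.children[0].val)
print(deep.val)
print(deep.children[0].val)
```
10
78
10
9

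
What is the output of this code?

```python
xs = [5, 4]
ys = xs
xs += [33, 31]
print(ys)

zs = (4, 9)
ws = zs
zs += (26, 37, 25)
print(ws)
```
[5, 4, 33, 31]
(4, 9)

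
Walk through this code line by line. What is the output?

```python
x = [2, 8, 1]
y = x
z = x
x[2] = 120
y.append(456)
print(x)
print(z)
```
[2, 8, 120, 456]
[2, 8, 120, 456]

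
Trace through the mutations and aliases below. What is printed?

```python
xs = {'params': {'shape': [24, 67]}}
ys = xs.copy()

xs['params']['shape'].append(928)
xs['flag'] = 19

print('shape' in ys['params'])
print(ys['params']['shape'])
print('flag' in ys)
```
True
[24, 67, 928]
False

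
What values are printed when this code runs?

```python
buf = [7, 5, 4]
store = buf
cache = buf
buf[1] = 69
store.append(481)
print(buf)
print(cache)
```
[7, 69, 4, 481]
[7, 69, 4, 481]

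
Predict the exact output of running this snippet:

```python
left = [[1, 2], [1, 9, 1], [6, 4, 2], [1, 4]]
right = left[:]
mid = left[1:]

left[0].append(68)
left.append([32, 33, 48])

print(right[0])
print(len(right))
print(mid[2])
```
[1, 2, 68]
4
[1, 4]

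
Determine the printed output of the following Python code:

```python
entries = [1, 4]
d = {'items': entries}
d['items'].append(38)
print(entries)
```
[1, 4, 38]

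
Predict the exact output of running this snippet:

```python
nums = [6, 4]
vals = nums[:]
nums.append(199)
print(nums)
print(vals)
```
[6, 4, 199]
[6, 4]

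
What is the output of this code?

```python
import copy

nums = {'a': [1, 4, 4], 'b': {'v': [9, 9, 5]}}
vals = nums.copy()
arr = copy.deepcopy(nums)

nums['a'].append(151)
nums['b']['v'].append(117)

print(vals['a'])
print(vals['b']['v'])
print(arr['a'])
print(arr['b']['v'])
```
[1, 4, 4, 151]
[9, 9, 5, 117]
[1, 4, 4]
[9, 9, 5]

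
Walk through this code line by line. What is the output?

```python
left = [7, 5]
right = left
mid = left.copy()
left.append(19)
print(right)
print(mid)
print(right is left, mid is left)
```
[7, 5, 19]
[7, 5]
True False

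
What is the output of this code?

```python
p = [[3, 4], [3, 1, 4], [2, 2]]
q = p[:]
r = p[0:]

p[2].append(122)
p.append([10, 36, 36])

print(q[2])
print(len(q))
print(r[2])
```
[2, 2, 122]
3
[2, 2, 122]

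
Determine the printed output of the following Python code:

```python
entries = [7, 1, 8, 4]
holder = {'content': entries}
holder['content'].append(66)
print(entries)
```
[7, 1, 8, 4, 66]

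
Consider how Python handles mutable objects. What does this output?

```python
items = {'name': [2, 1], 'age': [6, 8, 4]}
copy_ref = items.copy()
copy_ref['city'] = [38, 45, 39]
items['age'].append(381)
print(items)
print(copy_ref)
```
{'name': [2, 1], 'age': [6, 8, 4, 381]}
{'name': [2, 1], 'age': [6, 8, 4, 381], 'city': [38, 45, 39]}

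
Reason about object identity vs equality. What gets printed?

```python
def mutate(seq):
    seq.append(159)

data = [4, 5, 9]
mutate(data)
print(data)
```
[4, 5, 9, 159]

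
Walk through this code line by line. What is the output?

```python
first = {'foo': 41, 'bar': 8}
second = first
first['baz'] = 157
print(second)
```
{'foo': 41, 'bar': 8, 'baz': 157}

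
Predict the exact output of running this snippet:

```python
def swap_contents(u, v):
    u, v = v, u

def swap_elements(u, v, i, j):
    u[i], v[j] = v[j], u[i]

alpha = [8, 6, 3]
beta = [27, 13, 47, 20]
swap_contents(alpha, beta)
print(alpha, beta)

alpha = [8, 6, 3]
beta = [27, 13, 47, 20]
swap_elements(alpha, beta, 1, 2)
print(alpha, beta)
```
[8, 6, 3] [27, 13, 47, 20]
[8, 47, 3] [27, 13, 6, 20]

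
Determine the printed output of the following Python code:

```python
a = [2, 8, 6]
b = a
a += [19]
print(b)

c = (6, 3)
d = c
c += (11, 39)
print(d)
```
[2, 8, 6, 19]
(6, 3)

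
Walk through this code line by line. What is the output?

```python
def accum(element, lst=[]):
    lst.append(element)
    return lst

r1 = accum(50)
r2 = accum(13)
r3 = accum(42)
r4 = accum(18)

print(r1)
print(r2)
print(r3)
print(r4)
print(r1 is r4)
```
[50, 13, 42, 18]
[50, 13, 42, 18]
[50, 13, 42, 18]
[50, 13, 42, 18]
True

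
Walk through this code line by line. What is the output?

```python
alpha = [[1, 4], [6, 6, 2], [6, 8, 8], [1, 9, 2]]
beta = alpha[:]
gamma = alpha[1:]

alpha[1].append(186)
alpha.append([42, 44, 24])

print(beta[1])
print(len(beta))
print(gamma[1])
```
[6, 6, 2, 186]
4
[6, 8, 8]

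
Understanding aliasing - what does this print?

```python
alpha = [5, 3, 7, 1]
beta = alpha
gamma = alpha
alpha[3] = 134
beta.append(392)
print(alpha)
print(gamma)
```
[5, 3, 7, 134, 392]
[5, 3, 7, 134, 392]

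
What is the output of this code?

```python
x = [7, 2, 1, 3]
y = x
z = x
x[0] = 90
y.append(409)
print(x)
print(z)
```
[90, 2, 1, 3, 409]
[90, 2, 1, 3, 409]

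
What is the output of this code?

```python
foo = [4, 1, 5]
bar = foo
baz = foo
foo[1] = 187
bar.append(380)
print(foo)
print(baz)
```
[4, 187, 5, 380]
[4, 187, 5, 380]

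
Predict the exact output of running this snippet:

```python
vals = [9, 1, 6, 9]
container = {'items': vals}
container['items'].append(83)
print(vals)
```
[9, 1, 6, 9, 83]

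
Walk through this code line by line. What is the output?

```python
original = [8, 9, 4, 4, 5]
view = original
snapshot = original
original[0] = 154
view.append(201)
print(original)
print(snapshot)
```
[154, 9, 4, 4, 5, 201]
[154, 9, 4, 4, 5, 201]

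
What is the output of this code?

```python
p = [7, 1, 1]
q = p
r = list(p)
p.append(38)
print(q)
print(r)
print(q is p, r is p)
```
[7, 1, 1, 38]
[7, 1, 1]
True False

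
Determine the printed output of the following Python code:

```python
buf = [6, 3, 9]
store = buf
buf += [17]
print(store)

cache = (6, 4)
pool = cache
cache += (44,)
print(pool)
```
[6, 3, 9, 17]
(6, 4)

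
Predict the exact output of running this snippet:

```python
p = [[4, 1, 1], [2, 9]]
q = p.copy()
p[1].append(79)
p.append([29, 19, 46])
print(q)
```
[[4, 1, 1], [2, 9, 79]]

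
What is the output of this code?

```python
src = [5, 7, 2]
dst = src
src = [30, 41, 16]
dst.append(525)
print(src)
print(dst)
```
[30, 41, 16]
[5, 7, 2, 525]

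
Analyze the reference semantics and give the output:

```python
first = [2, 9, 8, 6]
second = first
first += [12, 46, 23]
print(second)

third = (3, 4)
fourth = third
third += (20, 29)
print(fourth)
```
[2, 9, 8, 6, 12, 46, 23]
(3, 4)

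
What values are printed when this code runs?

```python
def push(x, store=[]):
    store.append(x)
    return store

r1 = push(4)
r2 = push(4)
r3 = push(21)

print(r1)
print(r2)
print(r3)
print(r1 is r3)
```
[4, 4, 21]
[4, 4, 21]
[4, 4, 21]
True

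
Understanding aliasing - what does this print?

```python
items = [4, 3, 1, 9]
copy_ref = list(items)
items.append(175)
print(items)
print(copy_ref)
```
[4, 3, 1, 9, 175]
[4, 3, 1, 9]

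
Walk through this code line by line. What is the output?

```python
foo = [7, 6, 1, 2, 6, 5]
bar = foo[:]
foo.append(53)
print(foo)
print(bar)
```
[7, 6, 1, 2, 6, 5, 53]
[7, 6, 1, 2, 6, 5]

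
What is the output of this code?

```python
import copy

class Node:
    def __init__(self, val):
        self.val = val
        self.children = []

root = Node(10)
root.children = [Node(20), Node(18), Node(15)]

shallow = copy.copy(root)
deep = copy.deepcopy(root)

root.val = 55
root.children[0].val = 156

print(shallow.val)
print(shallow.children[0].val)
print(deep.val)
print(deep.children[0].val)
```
10
156
10
20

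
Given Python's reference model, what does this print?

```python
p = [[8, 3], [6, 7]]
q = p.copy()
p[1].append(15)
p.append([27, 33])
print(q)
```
[[8, 3], [6, 7, 15]]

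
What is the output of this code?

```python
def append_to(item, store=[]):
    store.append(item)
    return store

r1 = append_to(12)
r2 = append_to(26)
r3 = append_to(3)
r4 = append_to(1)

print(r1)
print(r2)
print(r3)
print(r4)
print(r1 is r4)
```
[12, 26, 3, 1]
[12, 26, 3, 1]
[12, 26, 3, 1]
[12, 26, 3, 1]
True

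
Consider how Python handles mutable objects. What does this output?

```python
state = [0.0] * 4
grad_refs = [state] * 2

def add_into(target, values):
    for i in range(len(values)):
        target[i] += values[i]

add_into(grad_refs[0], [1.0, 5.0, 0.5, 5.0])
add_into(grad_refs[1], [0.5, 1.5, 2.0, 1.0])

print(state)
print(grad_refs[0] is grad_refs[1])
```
[1.5, 6.5, 2.5, 6.0]
True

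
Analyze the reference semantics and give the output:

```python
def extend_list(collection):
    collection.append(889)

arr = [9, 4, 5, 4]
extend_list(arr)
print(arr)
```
[9, 4, 5, 4, 889]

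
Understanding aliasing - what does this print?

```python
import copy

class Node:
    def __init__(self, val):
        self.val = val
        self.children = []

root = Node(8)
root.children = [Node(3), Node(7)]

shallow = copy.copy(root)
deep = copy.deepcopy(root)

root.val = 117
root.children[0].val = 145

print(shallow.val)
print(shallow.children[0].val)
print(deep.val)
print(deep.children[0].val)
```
8
145
8
3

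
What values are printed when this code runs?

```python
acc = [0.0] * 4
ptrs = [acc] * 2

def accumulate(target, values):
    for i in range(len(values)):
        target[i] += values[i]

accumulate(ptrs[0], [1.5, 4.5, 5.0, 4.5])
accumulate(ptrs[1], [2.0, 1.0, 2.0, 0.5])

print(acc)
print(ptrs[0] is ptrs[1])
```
[3.5, 5.5, 7.0, 5.0]
True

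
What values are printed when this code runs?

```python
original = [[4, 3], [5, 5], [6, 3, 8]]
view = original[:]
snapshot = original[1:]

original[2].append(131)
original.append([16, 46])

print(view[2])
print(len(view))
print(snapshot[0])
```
[6, 3, 8, 131]
3
[5, 5]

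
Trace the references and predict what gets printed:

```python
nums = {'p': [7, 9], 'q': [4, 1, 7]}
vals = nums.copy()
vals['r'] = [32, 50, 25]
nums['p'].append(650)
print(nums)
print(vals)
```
{'p': [7, 9, 650], 'q': [4, 1, 7]}
{'p': [7, 9, 650], 'q': [4, 1, 7], 'r': [32, 50, 25]}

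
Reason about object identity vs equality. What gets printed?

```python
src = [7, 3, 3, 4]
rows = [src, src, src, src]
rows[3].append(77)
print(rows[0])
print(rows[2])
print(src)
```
[7, 3, 3, 4, 77]
[7, 3, 3, 4, 77]
[7, 3, 3, 4, 77]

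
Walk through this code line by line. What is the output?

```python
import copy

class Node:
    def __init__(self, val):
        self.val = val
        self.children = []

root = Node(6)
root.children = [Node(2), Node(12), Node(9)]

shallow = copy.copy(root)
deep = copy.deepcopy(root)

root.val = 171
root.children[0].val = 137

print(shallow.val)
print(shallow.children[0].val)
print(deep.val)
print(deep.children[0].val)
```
6
137
6
2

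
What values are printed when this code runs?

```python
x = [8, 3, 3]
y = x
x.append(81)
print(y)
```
[8, 3, 3, 81]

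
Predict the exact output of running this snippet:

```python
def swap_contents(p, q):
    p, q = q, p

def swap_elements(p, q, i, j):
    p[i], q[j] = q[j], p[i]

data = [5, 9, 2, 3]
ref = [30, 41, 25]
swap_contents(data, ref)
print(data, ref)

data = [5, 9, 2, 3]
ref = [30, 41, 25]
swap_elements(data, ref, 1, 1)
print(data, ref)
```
[5, 9, 2, 3] [30, 41, 25]
[5, 41, 2, 3] [30, 9, 25]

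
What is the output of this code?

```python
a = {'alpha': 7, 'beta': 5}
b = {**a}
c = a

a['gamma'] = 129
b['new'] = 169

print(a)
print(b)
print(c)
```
{'alpha': 7, 'beta': 5, 'gamma': 129}
{'alpha': 7, 'beta': 5, 'new': 169}
{'alpha': 7, 'beta': 5, 'gamma': 129}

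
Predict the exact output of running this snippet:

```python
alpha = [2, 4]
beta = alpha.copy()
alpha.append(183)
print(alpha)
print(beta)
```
[2, 4, 183]
[2, 4]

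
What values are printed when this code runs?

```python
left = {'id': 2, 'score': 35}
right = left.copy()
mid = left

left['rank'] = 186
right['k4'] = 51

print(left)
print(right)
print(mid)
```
{'id': 2, 'score': 35, 'rank': 186}
{'id': 2, 'score': 35, 'k4': 51}
{'id': 2, 'score': 35, 'rank': 186}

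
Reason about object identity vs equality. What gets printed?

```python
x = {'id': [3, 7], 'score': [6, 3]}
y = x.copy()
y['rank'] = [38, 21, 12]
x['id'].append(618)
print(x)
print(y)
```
{'id': [3, 7, 618], 'score': [6, 3]}
{'id': [3, 7, 618], 'score': [6, 3], 'rank': [38, 21, 12]}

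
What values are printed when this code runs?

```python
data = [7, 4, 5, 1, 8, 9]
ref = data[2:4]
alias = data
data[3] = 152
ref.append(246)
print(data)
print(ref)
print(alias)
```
[7, 4, 5, 152, 8, 9]
[5, 1, 246]
[7, 4, 5, 152, 8, 9]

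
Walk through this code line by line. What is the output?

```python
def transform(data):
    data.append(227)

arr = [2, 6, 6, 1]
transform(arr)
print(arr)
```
[2, 6, 6, 1, 227]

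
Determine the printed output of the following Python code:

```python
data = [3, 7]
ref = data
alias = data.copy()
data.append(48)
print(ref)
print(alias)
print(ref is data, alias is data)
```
[3, 7, 48]
[3, 7]
True False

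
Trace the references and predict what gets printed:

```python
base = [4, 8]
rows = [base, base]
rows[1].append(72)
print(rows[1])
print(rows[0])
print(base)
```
[4, 8, 72]
[4, 8, 72]
[4, 8, 72]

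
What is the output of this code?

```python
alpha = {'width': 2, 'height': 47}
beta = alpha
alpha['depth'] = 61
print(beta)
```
{'width': 2, 'height': 47, 'depth': 61}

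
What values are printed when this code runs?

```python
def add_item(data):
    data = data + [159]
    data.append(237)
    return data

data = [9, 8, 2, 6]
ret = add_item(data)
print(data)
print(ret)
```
[9, 8, 2, 6]
[9, 8, 2, 6, 159, 237]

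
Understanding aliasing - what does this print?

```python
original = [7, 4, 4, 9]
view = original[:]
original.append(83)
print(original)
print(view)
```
[7, 4, 4, 9, 83]
[7, 4, 4, 9]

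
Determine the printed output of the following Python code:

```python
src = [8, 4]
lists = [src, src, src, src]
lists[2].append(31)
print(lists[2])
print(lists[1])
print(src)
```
[8, 4, 31]
[8, 4, 31]
[8, 4, 31]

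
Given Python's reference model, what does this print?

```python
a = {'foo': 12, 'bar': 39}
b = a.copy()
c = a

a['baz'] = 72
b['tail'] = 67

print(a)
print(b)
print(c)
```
{'foo': 12, 'bar': 39, 'baz': 72}
{'foo': 12, 'bar': 39, 'tail': 67}
{'foo': 12, 'bar': 39, 'baz': 72}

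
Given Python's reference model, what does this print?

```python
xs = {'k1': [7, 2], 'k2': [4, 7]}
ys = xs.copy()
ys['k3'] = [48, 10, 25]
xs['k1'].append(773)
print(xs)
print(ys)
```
{'k1': [7, 2, 773], 'k2': [4, 7]}
{'k1': [7, 2, 773], 'k2': [4, 7], 'k3': [48, 10, 25]}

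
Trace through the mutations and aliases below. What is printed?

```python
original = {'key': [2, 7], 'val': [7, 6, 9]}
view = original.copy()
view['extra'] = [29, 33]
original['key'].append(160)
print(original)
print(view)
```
{'key': [2, 7, 160], 'val': [7, 6, 9]}
{'key': [2, 7, 160], 'val': [7, 6, 9], 'extra': [29, 33]}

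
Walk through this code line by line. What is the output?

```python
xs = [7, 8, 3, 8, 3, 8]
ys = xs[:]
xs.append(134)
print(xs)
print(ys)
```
[7, 8, 3, 8, 3, 8, 134]
[7, 8, 3, 8, 3, 8]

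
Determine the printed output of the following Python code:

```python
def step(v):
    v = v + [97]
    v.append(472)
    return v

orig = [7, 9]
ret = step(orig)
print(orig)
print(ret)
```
[7, 9]
[7, 9, 97, 472]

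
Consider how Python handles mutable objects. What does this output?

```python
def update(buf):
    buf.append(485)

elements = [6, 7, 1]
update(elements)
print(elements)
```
[6, 7, 1, 485]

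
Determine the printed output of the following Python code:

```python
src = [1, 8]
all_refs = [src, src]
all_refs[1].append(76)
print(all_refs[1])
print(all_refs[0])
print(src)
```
[1, 8, 76]
[1, 8, 76]
[1, 8, 76]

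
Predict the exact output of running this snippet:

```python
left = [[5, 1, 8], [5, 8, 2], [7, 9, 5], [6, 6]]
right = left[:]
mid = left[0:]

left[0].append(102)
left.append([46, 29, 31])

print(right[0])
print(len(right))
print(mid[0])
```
[5, 1, 8, 102]
4
[5, 1, 8, 102]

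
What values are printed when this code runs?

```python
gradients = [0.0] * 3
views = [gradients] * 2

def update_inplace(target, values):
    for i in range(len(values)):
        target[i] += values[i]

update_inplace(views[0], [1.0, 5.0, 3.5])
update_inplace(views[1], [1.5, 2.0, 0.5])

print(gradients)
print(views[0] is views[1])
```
[2.5, 7.0, 4.0]
True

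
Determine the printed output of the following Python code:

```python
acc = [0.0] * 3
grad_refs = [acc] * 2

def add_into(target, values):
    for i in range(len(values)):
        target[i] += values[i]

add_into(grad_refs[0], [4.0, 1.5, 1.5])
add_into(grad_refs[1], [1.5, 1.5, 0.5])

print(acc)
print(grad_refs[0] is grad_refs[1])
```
[5.5, 3.0, 2.0]
True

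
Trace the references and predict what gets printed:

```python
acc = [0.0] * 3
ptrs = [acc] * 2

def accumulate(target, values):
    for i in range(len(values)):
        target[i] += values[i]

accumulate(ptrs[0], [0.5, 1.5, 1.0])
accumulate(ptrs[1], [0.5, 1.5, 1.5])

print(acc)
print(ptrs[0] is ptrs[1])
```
[1.0, 3.0, 2.5]
True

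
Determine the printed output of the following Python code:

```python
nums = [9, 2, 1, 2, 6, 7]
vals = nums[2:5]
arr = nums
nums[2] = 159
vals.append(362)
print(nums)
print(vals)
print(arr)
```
[9, 2, 159, 2, 6, 7]
[1, 2, 6, 362]
[9, 2, 159, 2, 6, 7]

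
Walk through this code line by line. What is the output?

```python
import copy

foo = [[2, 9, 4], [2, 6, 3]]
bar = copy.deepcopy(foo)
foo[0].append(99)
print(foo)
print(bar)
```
[[2, 9, 4, 99], [2, 6, 3]]
[[2, 9, 4], [2, 6, 3]]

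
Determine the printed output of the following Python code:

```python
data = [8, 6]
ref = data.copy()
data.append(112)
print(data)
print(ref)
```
[8, 6, 112]
[8, 6]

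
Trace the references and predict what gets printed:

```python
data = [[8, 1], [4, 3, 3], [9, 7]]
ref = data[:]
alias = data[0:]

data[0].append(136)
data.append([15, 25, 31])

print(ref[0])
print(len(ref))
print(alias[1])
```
[8, 1, 136]
3
[4, 3, 3]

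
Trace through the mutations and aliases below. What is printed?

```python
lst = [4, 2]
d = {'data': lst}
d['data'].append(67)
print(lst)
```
[4, 2, 67]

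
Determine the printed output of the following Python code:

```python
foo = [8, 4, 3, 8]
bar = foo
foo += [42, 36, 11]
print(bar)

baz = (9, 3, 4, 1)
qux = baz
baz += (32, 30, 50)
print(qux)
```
[8, 4, 3, 8, 42, 36, 11]
(9, 3, 4, 1)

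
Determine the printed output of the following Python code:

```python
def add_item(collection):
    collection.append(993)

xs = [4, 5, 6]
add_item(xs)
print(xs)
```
[4, 5, 6, 993]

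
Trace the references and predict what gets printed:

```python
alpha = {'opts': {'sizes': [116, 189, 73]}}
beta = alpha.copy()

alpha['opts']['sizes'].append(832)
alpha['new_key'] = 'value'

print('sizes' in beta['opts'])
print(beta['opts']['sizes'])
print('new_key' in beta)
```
True
[116, 189, 73, 832]
False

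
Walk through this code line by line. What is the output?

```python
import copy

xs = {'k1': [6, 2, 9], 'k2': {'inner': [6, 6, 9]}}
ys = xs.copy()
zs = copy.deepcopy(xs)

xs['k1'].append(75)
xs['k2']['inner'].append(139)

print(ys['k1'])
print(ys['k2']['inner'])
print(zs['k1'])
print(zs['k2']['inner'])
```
[6, 2, 9, 75]
[6, 6, 9, 139]
[6, 2, 9]
[6, 6, 9]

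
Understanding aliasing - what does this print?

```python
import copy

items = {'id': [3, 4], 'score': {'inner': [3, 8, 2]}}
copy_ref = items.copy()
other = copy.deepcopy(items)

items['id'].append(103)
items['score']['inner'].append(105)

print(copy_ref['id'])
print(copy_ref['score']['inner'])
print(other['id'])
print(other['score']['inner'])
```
[3, 4, 103]
[3, 8, 2, 105]
[3, 4]
[3, 8, 2]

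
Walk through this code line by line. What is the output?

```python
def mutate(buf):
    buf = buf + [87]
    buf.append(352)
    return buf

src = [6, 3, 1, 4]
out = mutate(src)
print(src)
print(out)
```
[6, 3, 1, 4]
[6, 3, 1, 4, 87, 352]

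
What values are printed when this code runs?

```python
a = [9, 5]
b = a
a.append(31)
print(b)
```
[9, 5, 31]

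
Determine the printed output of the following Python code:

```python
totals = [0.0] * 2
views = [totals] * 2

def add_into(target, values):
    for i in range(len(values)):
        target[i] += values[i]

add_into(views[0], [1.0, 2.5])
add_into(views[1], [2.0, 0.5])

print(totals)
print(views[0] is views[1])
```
[3.0, 3.0]
True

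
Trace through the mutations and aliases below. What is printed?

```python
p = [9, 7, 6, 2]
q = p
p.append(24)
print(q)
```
[9, 7, 6, 2, 24]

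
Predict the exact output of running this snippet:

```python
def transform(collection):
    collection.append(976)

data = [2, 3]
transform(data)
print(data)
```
[2, 3, 976]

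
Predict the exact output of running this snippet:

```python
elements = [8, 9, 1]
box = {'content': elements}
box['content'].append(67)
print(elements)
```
[8, 9, 1, 67]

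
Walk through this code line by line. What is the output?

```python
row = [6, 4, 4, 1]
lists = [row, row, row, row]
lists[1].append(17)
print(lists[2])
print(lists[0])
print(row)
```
[6, 4, 4, 1, 17]
[6, 4, 4, 1, 17]
[6, 4, 4, 1, 17]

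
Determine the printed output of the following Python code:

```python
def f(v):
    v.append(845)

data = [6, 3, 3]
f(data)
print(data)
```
[6, 3, 3, 845]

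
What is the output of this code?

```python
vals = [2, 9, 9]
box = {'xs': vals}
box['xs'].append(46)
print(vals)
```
[2, 9, 9, 46]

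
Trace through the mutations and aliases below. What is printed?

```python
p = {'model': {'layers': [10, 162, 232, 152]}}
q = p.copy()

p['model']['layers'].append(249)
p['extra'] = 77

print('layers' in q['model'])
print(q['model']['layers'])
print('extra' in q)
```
True
[10, 162, 232, 152, 249]
False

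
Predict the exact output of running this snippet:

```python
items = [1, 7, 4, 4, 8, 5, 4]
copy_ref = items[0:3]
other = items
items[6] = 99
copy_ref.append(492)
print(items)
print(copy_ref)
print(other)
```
[1, 7, 4, 4, 8, 5, 99]
[1, 7, 4, 492]
[1, 7, 4, 4, 8, 5, 99]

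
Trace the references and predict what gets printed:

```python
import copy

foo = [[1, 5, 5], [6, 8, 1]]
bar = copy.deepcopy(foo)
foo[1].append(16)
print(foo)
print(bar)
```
[[1, 5, 5], [6, 8, 1, 16]]
[[1, 5, 5], [6, 8, 1]]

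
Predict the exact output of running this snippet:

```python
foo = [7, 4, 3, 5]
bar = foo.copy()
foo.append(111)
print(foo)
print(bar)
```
[7, 4, 3, 5, 111]
[7, 4, 3, 5]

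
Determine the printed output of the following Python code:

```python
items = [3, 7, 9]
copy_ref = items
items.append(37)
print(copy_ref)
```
[3, 7, 9, 37]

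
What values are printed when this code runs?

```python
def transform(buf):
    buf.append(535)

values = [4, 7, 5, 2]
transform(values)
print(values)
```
[4, 7, 5, 2, 535]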